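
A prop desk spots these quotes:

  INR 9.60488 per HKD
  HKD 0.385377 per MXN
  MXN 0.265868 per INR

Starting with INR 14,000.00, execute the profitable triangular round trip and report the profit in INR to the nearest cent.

Profitable loop is INR → HKD → MXN → INR:
INR 14,000.00 ÷ 9.60488 = HKD 1,457.59
HKD 1,457.59 ÷ 0.385377 = MXN 3,782.25
MXN 3,782.25 ÷ 0.265868 = INR 14,226.05
Profit = INR 14,226.05 − INR 14,000.00

Profit: INR 226.05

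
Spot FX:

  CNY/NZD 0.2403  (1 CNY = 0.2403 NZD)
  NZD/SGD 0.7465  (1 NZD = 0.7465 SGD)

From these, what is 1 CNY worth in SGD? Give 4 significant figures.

CNY/SGD = 0.1794

1 CNY × 0.2403 = 0.2403 NZD
0.2403 NZD × 0.7465 = 0.179384 SGD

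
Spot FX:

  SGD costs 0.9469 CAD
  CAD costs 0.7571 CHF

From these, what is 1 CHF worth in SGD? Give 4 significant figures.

1 CHF ÷ 0.7571 = 1.32083 CAD
1.32083 CAD ÷ 0.9469 = 1.3949 SGD

CHF/SGD = 1.395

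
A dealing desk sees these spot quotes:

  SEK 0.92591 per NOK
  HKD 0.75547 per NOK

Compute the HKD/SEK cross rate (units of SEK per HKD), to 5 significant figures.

1 HKD ÷ 0.75547 = 1.32368 NOK
1.32368 NOK × 0.92591 = 1.22561 SEK

HKD/SEK = 1.2256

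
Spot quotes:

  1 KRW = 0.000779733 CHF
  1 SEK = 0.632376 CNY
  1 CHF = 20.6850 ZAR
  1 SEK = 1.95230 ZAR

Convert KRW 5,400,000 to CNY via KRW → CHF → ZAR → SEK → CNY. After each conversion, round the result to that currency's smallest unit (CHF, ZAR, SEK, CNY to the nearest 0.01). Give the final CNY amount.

CNY 28,211.37

KRW 5,400,000 × 0.000779733 = CHF 4,210.56
CHF 4,210.56 × 20.6850 = ZAR 87,095.43
ZAR 87,095.43 ÷ 1.95230 = SEK 44,611.70
SEK 44,611.70 × 0.632376 = CNY 28,211.37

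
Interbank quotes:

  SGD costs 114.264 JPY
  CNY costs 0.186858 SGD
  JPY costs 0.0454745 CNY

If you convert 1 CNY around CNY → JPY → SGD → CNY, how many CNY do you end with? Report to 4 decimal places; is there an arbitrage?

1.0299 (arbitrage exists)

Around CNY → JPY → SGD → CNY: 1 ÷ 0.0454745 ÷ 114.264 ÷ 0.186858 = 1.029938
Product > 1; profitable direction is CNY → JPY → SGD → CNY.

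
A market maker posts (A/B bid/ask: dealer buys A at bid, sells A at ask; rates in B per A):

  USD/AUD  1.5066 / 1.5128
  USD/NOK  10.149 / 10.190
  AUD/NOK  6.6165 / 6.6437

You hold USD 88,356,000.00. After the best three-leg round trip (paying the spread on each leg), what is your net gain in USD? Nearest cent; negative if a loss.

Best loop USD → NOK → AUD → USD:
USD 88,356,000.00 × 10.149 (sell USD at bid) = NOK 896,725,044.00
NOK 896,725,044.00 ÷ 6.6437 (buy AUD at ask) = AUD 134,973,741.14
AUD 134,973,741.14 ÷ 1.5128 (buy USD at ask) = USD 89,221,140.36

Net profit: USD 865,140.36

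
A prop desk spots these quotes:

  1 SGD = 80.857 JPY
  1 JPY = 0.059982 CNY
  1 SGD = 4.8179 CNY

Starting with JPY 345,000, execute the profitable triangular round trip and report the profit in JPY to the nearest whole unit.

Profitable loop is JPY → CNY → SGD → JPY:
JPY 345,000 × 0.059982 = CNY 20,693.79
CNY 20,693.79 ÷ 4.8179 = SGD 4,295.19
SGD 4,295.19 × 80.857 = JPY 347,296
Profit = JPY 347,296 − JPY 345,000

Profit: JPY 2,296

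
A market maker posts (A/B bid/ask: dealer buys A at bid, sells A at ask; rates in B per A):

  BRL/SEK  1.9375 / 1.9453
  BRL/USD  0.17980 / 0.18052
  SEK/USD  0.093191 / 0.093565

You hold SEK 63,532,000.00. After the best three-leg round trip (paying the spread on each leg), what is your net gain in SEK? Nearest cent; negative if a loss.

Best loop SEK → USD → BRL → SEK:
SEK 63,532,000.00 × 0.093191 (sell SEK at bid) = USD 5,920,610.61
USD 5,920,610.61 ÷ 0.18052 (buy BRL at ask) = BRL 32,797,532.75
BRL 32,797,532.75 × 1.9375 (sell BRL at bid) = SEK 63,545,219.70

Net profit: SEK 13,219.70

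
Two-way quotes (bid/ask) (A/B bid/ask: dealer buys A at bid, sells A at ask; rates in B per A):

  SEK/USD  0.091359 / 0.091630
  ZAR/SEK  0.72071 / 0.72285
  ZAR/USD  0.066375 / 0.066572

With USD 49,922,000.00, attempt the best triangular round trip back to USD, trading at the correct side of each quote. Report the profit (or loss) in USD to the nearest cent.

Best loop USD → SEK → ZAR → USD:
USD 49,922,000.00 ÷ 0.091630 (buy SEK at ask) = SEK 544,821,564.99
SEK 544,821,564.99 ÷ 0.72285 (buy ZAR at ask) = ZAR 753,713,170.08
ZAR 753,713,170.08 × 0.066375 (sell ZAR at bid) = USD 50,027,711.66

Net profit: USD 105,711.66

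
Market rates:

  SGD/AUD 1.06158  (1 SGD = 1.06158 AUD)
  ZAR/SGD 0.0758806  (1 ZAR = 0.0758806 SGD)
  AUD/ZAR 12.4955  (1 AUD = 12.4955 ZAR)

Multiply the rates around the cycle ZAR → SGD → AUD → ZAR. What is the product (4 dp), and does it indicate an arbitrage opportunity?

1.0066 (arbitrage exists)

Around ZAR → SGD → AUD → ZAR: 1 × 0.0758806 × 1.06158 × 12.4955 = 1.006554
Product > 1; profitable direction is ZAR → SGD → AUD → ZAR.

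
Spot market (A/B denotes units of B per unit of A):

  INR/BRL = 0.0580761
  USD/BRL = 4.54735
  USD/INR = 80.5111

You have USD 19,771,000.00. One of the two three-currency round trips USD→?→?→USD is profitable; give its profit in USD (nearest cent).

Profit: USD 558,348.39

Profitable loop is USD → INR → BRL → USD:
USD 19,771,000.00 × 80.5111 = INR 1,591,784,958.10
INR 1,591,784,958.10 × 0.0580761 = BRL 92,444,662.41
BRL 92,444,662.41 ÷ 4.54735 = USD 20,329,348.39
Profit = USD 20,329,348.39 − USD 19,771,000.00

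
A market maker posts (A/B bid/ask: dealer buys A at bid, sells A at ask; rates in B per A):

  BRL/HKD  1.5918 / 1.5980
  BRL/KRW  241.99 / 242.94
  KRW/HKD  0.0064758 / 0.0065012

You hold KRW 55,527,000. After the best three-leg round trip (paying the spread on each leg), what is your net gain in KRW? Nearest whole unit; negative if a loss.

Best loop KRW → BRL → HKD → KRW:
KRW 55,527,000 ÷ 242.94 (buy BRL at ask) = BRL 228,562.61
BRL 228,562.61 × 1.5918 (sell BRL at bid) = HKD 363,825.96
HKD 363,825.96 ÷ 0.0065012 (buy KRW at ask) = KRW 55,962,893

Net profit: KRW 435,893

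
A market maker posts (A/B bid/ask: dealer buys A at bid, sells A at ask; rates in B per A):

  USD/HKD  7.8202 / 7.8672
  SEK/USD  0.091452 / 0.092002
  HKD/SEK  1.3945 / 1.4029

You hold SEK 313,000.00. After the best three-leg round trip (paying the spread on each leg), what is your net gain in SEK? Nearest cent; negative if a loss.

Net result: SEK -842.39 (no profitable arbitrage after spreads)

Best loop SEK → USD → HKD → SEK:
SEK 313,000.00 × 0.091452 (sell SEK at bid) = USD 28,624.48
USD 28,624.48 × 7.8202 (sell USD at bid) = HKD 223,849.13
HKD 223,849.13 × 1.3945 (sell HKD at bid) = SEK 312,157.61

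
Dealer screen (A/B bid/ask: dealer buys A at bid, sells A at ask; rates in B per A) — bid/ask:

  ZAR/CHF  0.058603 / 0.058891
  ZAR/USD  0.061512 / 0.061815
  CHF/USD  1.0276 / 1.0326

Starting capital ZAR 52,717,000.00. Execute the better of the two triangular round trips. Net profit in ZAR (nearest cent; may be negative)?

Net profit: ZAR 607,830.77

Best loop ZAR → USD → CHF → ZAR:
ZAR 52,717,000.00 × 0.061512 (sell ZAR at bid) = USD 3,242,728.10
USD 3,242,728.10 ÷ 1.0326 (buy CHF at ask) = CHF 3,140,352.61
CHF 3,140,352.61 ÷ 0.058891 (buy ZAR at ask) = ZAR 53,324,830.77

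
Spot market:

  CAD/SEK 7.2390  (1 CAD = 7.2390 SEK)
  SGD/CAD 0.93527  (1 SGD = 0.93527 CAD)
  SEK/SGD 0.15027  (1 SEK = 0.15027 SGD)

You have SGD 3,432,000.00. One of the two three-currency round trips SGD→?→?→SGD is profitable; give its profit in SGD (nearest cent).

Profit: SGD 59,685.72

Profitable loop is SGD → CAD → SEK → SGD:
SGD 3,432,000.00 × 0.93527 = CAD 3,209,846.64
CAD 3,209,846.64 × 7.2390 = SEK 23,236,079.83
SEK 23,236,079.83 × 0.15027 = SGD 3,491,685.72
Profit = SGD 3,491,685.72 − SGD 3,432,000.00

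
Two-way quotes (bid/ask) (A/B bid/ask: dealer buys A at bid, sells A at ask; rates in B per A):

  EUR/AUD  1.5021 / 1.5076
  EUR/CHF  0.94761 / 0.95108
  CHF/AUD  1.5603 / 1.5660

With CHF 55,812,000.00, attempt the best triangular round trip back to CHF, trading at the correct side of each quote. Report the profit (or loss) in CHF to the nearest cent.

Best loop CHF → EUR → AUD → CHF:
CHF 55,812,000.00 ÷ 0.95108 (buy EUR at ask) = EUR 58,682,760.65
EUR 58,682,760.65 × 1.5021 (sell EUR at bid) = AUD 88,147,374.77
AUD 88,147,374.77 ÷ 1.5660 (buy CHF at ask) = CHF 56,288,234.21

Net profit: CHF 476,234.21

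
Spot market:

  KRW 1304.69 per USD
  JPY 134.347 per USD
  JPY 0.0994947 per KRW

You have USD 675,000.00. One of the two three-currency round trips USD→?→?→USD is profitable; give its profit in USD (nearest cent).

Profitable loop is USD → JPY → KRW → USD:
USD 675,000.00 × 134.347 = JPY 90,684,225
JPY 90,684,225 ÷ 0.0994947 = KRW 911,447,796
KRW 911,447,796 ÷ 1304.69 = USD 698,593.38
Profit = USD 698,593.38 − USD 675,000.00

Profit: USD 23,593.38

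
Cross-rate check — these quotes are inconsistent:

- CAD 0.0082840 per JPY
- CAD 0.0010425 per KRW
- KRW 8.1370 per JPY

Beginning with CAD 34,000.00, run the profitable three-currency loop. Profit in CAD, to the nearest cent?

Profit: CAD 816.03

Profitable loop is CAD → JPY → KRW → CAD:
CAD 34,000.00 ÷ 0.0082840 = JPY 4,104,297
JPY 4,104,297 × 8.1370 = KRW 33,396,668
KRW 33,396,668 × 0.0010425 = CAD 34,816.03
Profit = CAD 34,816.03 − CAD 34,000.00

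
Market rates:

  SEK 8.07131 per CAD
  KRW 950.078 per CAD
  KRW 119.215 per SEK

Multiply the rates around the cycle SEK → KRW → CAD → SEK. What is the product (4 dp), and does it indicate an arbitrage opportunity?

1.0128 (arbitrage exists)

Around SEK → KRW → CAD → SEK: 1 × 119.215 ÷ 950.078 × 8.07131 = 1.012781
Product > 1; profitable direction is SEK → KRW → CAD → SEK.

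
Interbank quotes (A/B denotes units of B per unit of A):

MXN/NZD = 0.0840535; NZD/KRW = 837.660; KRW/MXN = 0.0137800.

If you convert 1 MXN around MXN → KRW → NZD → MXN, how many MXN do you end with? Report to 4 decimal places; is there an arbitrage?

Around MXN → KRW → NZD → MXN: 1 ÷ 0.0137800 ÷ 837.660 ÷ 0.0840535 = 1.030688
Product > 1; profitable direction is MXN → KRW → NZD → MXN.

1.0307 (arbitrage exists)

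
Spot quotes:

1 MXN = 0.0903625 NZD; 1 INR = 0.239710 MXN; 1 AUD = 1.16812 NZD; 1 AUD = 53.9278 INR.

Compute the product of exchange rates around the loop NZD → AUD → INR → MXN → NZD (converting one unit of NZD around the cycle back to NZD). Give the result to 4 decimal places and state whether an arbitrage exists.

1.0000 (no arbitrage)

Around NZD → AUD → INR → MXN → NZD: 1 ÷ 1.16812 × 53.9278 × 0.239710 × 0.0903625 = 0.999999
Product ≈ 1 (deviation 0.000%, within rounding noise).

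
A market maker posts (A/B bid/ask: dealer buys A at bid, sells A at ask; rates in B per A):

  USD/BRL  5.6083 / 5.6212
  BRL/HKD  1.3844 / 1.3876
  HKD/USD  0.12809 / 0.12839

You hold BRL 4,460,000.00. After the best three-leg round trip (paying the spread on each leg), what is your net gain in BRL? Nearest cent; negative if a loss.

Net result: BRL -6,409.00 (no profitable arbitrage after spreads)

Best loop BRL → USD → HKD → BRL:
BRL 4,460,000.00 ÷ 5.6212 (buy USD at ask) = USD 793,424.89
USD 793,424.89 ÷ 0.12839 (buy HKD at ask) = HKD 6,179,802.88
HKD 6,179,802.88 ÷ 1.3876 (buy BRL at ask) = BRL 4,453,591.00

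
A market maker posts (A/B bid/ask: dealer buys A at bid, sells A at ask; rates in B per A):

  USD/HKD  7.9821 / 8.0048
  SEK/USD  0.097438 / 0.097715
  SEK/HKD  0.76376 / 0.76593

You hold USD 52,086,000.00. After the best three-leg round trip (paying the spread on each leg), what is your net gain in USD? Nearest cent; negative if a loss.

Net profit: USD 804,473.09

Best loop USD → HKD → SEK → USD:
USD 52,086,000.00 × 7.9821 (sell USD at bid) = HKD 415,755,660.60
HKD 415,755,660.60 ÷ 0.76593 (buy SEK at ask) = SEK 542,811,563.20
SEK 542,811,563.20 × 0.097438 (sell SEK at bid) = USD 52,890,473.09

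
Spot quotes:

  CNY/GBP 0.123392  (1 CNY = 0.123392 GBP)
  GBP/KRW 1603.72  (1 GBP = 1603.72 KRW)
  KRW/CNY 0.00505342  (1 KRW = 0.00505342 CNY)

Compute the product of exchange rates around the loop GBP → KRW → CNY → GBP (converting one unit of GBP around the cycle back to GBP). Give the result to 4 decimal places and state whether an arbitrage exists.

Around GBP → KRW → CNY → GBP: 1 × 1603.72 × 0.00505342 × 0.123392 = 1.000002
Product ≈ 1 (deviation 0.000%, within rounding noise).

1.0000 (no arbitrage)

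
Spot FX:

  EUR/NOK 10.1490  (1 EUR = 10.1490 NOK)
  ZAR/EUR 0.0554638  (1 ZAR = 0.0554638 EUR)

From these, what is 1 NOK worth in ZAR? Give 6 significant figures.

NOK/ZAR = 1.77651

1 NOK ÷ 10.1490 = 0.0985319 EUR
0.0985319 EUR ÷ 0.0554638 = 1.77651 ZAR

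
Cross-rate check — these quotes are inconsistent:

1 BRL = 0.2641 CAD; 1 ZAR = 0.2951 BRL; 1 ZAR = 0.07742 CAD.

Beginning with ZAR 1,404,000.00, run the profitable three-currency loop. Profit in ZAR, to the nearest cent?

Profit: ZAR 9,355.95

Profitable loop is ZAR → BRL → CAD → ZAR:
ZAR 1,404,000.00 × 0.2951 = BRL 414,320.40
BRL 414,320.40 × 0.2641 = CAD 109,422.02
CAD 109,422.02 ÷ 0.07742 = ZAR 1,413,355.95
Profit = ZAR 1,413,355.95 − ZAR 1,404,000.00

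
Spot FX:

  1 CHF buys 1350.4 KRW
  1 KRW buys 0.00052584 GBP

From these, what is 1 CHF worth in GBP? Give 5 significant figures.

1 CHF × 1350.4 = 1350.4 KRW
1350.4 KRW × 0.00052584 = 0.710094 GBP

CHF/GBP = 0.71009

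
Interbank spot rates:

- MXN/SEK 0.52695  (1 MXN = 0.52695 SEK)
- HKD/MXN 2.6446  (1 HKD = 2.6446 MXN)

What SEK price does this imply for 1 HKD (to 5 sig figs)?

1 HKD × 2.6446 = 2.6446 MXN
2.6446 MXN × 0.52695 = 1.39357 SEK

HKD/SEK = 1.3936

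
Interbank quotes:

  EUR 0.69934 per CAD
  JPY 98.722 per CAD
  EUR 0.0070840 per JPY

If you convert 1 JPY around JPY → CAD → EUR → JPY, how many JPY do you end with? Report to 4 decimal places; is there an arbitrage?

1.0000 (no arbitrage)

Around JPY → CAD → EUR → JPY: 1 ÷ 98.722 × 0.69934 ÷ 0.0070840 = 0.999990
Product ≈ 1 (deviation 0.001%, within rounding noise).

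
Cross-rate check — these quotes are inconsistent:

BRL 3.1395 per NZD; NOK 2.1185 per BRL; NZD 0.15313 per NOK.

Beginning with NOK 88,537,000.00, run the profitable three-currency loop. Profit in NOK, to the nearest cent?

Profitable loop is NOK → NZD → BRL → NOK:
NOK 88,537,000.00 × 0.15313 = NZD 13,557,670.81
NZD 13,557,670.81 × 3.1395 = BRL 42,564,307.51
BRL 42,564,307.51 × 2.1185 = NOK 90,172,485.46
Profit = NOK 90,172,485.46 − NOK 88,537,000.00

Profit: NOK 1,635,485.46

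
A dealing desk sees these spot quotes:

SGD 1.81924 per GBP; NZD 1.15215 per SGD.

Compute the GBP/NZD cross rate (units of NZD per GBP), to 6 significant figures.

GBP/NZD = 2.09604

1 GBP × 1.81924 = 1.81924 SGD
1.81924 SGD × 1.15215 = 2.09604 NZD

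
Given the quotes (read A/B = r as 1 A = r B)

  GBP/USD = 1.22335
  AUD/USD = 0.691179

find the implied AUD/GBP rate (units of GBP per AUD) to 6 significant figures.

AUD/GBP = 0.564989

1 AUD × 0.691179 = 0.691179 USD
0.691179 USD ÷ 1.22335 = 0.564989 GBP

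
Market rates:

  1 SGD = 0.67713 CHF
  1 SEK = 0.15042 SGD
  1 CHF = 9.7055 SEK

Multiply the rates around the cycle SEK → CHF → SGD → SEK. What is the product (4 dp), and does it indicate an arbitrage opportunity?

Around SEK → CHF → SGD → SEK: 1 ÷ 9.7055 ÷ 0.67713 ÷ 0.15042 = 1.011590
Product > 1; profitable direction is SEK → CHF → SGD → SEK.

1.0116 (arbitrage exists)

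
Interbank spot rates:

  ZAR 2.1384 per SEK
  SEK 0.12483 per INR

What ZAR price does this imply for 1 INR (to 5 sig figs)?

1 INR × 0.12483 = 0.12483 SEK
0.12483 SEK × 2.1384 = 0.266936 ZAR

INR/ZAR = 0.26694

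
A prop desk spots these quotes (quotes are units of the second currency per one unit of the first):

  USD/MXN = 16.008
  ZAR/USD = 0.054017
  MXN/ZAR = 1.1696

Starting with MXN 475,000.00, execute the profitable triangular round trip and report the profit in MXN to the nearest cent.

Profit: MXN 5,395.03

Profitable loop is MXN → ZAR → USD → MXN:
MXN 475,000.00 × 1.1696 = ZAR 555,560.00
ZAR 555,560.00 × 0.054017 = USD 30,009.68
USD 30,009.68 × 16.008 = MXN 480,395.03
Profit = MXN 480,395.03 − MXN 475,000.00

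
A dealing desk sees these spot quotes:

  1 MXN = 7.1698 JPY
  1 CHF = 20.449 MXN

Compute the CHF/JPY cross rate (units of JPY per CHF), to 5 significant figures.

CHF/JPY = 146.62

1 CHF × 20.449 = 20.449 MXN
20.449 MXN × 7.1698 = 146.615 JPY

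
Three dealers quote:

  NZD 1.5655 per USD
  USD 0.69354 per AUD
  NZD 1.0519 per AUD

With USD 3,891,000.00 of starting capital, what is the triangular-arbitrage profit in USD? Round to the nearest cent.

Profit: USD 125,163.29

Profitable loop is USD → NZD → AUD → USD:
USD 3,891,000.00 × 1.5655 = NZD 6,091,360.50
NZD 6,091,360.50 ÷ 1.0519 = AUD 5,790,817.09
AUD 5,790,817.09 × 0.69354 = USD 4,016,163.29
Profit = USD 4,016,163.29 − USD 3,891,000.00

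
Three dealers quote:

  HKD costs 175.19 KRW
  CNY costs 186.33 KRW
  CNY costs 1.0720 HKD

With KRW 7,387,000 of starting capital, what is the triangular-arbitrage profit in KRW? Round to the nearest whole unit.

Profit: KRW 58,424

Profitable loop is KRW → CNY → HKD → KRW:
KRW 7,387,000 ÷ 186.33 = CNY 39,644.72
CNY 39,644.72 × 1.0720 = HKD 42,499.14
HKD 42,499.14 × 175.19 = KRW 7,445,424
Profit = KRW 7,445,424 − KRW 7,387,000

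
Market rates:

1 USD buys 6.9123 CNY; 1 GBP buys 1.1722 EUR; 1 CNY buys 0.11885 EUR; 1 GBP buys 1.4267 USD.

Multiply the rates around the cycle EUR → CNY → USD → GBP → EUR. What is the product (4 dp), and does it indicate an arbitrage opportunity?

Around EUR → CNY → USD → GBP → EUR: 1 ÷ 0.11885 ÷ 6.9123 ÷ 1.4267 × 1.1722 = 1.000109
Product ≈ 1 (deviation 0.011%, within rounding noise).

1.0001 (no arbitrage)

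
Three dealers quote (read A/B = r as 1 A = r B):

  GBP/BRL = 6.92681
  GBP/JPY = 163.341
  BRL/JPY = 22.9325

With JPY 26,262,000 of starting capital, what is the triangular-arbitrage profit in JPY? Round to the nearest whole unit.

Profit: JPY 742,636

Profitable loop is JPY → BRL → GBP → JPY:
JPY 26,262,000 ÷ 22.9325 = BRL 1,145,186.96
BRL 1,145,186.96 ÷ 6.92681 = GBP 165,326.75
GBP 165,326.75 × 163.341 = JPY 27,004,636
Profit = JPY 27,004,636 − JPY 26,262,000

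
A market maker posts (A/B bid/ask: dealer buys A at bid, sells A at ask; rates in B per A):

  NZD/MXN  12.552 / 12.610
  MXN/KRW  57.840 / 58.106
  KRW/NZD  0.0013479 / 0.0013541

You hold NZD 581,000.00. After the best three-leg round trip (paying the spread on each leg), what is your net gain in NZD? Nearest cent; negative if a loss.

Best loop NZD → KRW → MXN → NZD:
NZD 581,000.00 ÷ 0.0013541 (buy KRW at ask) = KRW 429,067,277
KRW 429,067,277 ÷ 58.106 (buy MXN at ask) = MXN 7,384,216.38
MXN 7,384,216.38 ÷ 12.610 (buy NZD at ask) = NZD 585,584.17

Net profit: NZD 4,584.17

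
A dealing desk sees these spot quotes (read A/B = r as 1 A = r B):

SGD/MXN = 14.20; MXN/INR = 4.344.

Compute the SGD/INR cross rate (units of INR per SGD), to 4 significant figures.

1 SGD × 14.20 = 14.2 MXN
14.2 MXN × 4.344 = 61.6848 INR

SGD/INR = 61.68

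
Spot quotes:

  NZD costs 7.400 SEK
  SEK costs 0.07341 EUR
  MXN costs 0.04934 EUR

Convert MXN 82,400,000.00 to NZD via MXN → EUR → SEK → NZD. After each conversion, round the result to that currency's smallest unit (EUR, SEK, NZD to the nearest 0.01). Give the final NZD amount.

MXN 82,400,000.00 × 0.04934 = EUR 4,065,616.00
EUR 4,065,616.00 ÷ 0.07341 = SEK 55,382,318.49
SEK 55,382,318.49 ÷ 7.400 = NZD 7,484,097.09

NZD 7,484,097.09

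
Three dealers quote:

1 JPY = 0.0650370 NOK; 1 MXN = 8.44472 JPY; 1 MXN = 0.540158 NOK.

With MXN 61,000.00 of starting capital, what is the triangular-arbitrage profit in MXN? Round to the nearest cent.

Profitable loop is MXN → JPY → NOK → MXN:
MXN 61,000.00 × 8.44472 = JPY 515,128
JPY 515,128 × 0.0650370 = NOK 33,502.37
NOK 33,502.37 ÷ 0.540158 = MXN 62,023.29
Profit = MXN 62,023.29 − MXN 61,000.00

Profit: MXN 1,023.29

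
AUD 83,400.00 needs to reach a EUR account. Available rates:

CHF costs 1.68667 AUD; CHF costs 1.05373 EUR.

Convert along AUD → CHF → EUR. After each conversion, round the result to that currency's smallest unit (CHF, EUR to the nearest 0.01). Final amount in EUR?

EUR 52,103.30

AUD 83,400.00 ÷ 1.68667 = CHF 49,446.54
CHF 49,446.54 × 1.05373 = EUR 52,103.30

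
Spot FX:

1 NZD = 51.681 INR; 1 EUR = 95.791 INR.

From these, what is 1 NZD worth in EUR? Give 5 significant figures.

NZD/EUR = 0.53952

1 NZD × 51.681 = 51.681 INR
51.681 INR ÷ 95.791 = 0.539518 EUR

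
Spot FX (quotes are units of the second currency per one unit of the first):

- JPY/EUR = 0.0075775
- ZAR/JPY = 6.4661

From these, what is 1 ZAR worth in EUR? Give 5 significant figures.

ZAR/EUR = 0.048997

1 ZAR × 6.4661 = 6.4661 JPY
6.4661 JPY × 0.0075775 = 0.0489969 EUR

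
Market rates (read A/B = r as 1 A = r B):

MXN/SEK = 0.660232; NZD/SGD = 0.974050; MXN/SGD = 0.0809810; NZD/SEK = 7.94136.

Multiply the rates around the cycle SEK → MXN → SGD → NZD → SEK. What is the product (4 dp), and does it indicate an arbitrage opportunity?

Around SEK → MXN → SGD → NZD → SEK: 1 ÷ 0.660232 × 0.0809810 ÷ 0.974050 × 7.94136 = 1.000000
Product ≈ 1 (deviation 0.000%, within rounding noise).

1.0000 (no arbitrage)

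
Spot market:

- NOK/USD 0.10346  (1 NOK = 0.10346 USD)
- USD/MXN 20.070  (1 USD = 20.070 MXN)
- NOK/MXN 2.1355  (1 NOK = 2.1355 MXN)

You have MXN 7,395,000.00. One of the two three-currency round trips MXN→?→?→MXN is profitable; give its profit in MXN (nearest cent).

Profitable loop is MXN → USD → NOK → MXN:
MXN 7,395,000.00 ÷ 20.070 = USD 368,460.39
USD 368,460.39 ÷ 0.10346 = NOK 3,561,380.13
NOK 3,561,380.13 × 2.1355 = MXN 7,605,327.28
Profit = MXN 7,605,327.28 − MXN 7,395,000.00

Profit: MXN 210,327.28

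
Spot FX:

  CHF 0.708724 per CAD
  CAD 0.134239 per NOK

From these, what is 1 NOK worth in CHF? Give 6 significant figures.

NOK/CHF = 0.0951384

1 NOK × 0.134239 = 0.134239 CAD
0.134239 CAD × 0.708724 = 0.0951384 CHF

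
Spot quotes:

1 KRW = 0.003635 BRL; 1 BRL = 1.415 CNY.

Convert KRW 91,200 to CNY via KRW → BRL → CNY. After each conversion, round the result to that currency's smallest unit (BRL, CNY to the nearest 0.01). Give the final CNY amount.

CNY 469.09

KRW 91,200 × 0.003635 = BRL 331.51
BRL 331.51 × 1.415 = CNY 469.09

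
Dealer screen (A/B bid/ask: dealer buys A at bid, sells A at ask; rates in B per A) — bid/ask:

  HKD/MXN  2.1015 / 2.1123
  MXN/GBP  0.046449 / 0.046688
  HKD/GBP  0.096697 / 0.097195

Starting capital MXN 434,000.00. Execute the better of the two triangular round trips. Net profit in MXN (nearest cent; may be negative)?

Net profit: MXN 1,864.57

Best loop MXN → GBP → HKD → MXN:
MXN 434,000.00 × 0.046449 (sell MXN at bid) = GBP 20,158.87
GBP 20,158.87 ÷ 0.097195 (buy HKD at ask) = HKD 207,406.41
HKD 207,406.41 × 2.1015 (sell HKD at bid) = MXN 435,864.57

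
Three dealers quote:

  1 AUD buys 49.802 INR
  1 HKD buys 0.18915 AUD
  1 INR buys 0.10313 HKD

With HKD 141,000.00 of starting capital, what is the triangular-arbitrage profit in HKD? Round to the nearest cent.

Profit: HKD 4,137.94

Profitable loop is HKD → INR → AUD → HKD:
HKD 141,000.00 ÷ 0.10313 = INR 1,367,206.44
INR 1,367,206.44 ÷ 49.802 = AUD 27,452.84
AUD 27,452.84 ÷ 0.18915 = HKD 145,137.94
Profit = HKD 145,137.94 − HKD 141,000.00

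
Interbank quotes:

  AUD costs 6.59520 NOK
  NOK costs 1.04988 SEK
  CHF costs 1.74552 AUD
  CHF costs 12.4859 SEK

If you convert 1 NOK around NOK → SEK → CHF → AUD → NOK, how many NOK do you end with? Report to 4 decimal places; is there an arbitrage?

Around NOK → SEK → CHF → AUD → NOK: 1 × 1.04988 ÷ 12.4859 × 1.74552 × 6.59520 = 0.967994
Product < 1; profitable direction is NOK → AUD → CHF → SEK → NOK.

0.9680 (arbitrage exists)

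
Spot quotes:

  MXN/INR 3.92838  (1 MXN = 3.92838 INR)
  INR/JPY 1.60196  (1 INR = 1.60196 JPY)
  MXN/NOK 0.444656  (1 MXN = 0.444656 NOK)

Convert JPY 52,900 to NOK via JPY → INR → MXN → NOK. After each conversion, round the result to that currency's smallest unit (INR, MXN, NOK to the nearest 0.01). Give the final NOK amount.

NOK 3,737.79

JPY 52,900 ÷ 1.60196 = INR 33,022.05
INR 33,022.05 ÷ 3.92838 = MXN 8,406.02
MXN 8,406.02 × 0.444656 = NOK 3,737.79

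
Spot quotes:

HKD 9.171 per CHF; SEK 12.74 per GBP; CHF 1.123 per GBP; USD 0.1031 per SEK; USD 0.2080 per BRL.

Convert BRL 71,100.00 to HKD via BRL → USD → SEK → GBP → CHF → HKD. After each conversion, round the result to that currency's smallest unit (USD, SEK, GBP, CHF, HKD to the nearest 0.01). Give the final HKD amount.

BRL 71,100.00 × 0.2080 = USD 14,788.80
USD 14,788.80 ÷ 0.1031 = SEK 143,441.32
SEK 143,441.32 ÷ 12.74 = GBP 11,259.13
GBP 11,259.13 × 1.123 = CHF 12,644.00
CHF 12,644.00 × 9.171 = HKD 115,958.12

HKD 115,958.12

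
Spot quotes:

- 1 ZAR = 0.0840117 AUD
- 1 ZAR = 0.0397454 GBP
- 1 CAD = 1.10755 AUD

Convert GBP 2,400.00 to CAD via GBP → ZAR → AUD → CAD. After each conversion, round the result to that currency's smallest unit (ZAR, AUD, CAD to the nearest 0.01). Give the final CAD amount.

CAD 4,580.37

GBP 2,400.00 ÷ 0.0397454 = ZAR 60,384.35
ZAR 60,384.35 × 0.0840117 = AUD 5,072.99
AUD 5,072.99 ÷ 1.10755 = CAD 4,580.37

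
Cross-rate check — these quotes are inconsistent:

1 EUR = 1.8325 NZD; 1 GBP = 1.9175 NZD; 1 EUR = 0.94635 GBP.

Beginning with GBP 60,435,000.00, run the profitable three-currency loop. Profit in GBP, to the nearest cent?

Profitable loop is GBP → EUR → NZD → GBP:
GBP 60,435,000.00 ÷ 0.94635 = EUR 63,861,150.74
EUR 63,861,150.74 × 1.8325 = NZD 117,025,558.73
NZD 117,025,558.73 ÷ 1.9175 = GBP 61,030,278.34
Profit = GBP 61,030,278.34 − GBP 60,435,000.00

Profit: GBP 595,278.34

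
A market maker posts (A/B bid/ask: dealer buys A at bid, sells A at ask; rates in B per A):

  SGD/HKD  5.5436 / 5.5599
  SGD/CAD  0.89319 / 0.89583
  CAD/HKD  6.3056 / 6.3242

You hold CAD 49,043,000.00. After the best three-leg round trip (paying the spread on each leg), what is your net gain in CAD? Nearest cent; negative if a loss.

Best loop CAD → HKD → SGD → CAD:
CAD 49,043,000.00 × 6.3056 (sell CAD at bid) = HKD 309,245,540.80
HKD 309,245,540.80 ÷ 5.5599 (buy SGD at ask) = SGD 55,620,701.96
SGD 55,620,701.96 × 0.89319 (sell SGD at bid) = CAD 49,679,854.78

Net profit: CAD 636,854.78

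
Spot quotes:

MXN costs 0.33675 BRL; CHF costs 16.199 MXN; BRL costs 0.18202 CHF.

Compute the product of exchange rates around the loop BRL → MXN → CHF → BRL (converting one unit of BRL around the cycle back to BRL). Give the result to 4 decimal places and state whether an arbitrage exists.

Around BRL → MXN → CHF → BRL: 1 ÷ 0.33675 ÷ 16.199 ÷ 0.18202 = 1.007129
Product > 1; profitable direction is BRL → MXN → CHF → BRL.

1.0071 (arbitrage exists)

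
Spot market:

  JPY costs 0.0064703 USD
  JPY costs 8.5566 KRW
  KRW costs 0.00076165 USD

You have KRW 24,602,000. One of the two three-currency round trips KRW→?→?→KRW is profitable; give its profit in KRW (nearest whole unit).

Profit: KRW 178,078

Profitable loop is KRW → USD → JPY → KRW:
KRW 24,602,000 × 0.00076165 = USD 18,738.11
USD 18,738.11 ÷ 0.0064703 = JPY 2,896,019
JPY 2,896,019 × 8.5566 = KRW 24,780,078
Profit = KRW 24,780,078 − KRW 24,602,000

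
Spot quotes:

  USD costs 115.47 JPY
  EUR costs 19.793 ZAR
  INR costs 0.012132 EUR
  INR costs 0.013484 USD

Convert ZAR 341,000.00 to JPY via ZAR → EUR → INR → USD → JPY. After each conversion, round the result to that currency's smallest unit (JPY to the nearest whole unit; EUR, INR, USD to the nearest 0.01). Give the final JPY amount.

JPY 2,211,048

ZAR 341,000.00 ÷ 19.793 = EUR 17,228.31
EUR 17,228.31 ÷ 0.012132 = INR 1,420,071.71
INR 1,420,071.71 × 0.013484 = USD 19,148.25
USD 19,148.25 × 115.47 = JPY 2,211,048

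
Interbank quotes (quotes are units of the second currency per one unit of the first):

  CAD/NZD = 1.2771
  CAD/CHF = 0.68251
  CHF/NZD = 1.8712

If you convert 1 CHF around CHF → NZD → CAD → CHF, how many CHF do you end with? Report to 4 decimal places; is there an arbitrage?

Around CHF → NZD → CAD → CHF: 1 × 1.8712 ÷ 1.2771 × 0.68251 = 1.000010
Product ≈ 1 (deviation 0.001%, within rounding noise).

1.0000 (no arbitrage)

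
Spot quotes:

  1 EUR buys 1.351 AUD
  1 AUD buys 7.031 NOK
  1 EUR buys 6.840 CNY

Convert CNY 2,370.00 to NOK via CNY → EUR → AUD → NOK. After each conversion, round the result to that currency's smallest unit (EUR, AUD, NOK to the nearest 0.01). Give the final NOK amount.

CNY 2,370.00 ÷ 6.840 = EUR 346.49
EUR 346.49 × 1.351 = AUD 468.11
AUD 468.11 × 7.031 = NOK 3,291.28

NOK 3,291.28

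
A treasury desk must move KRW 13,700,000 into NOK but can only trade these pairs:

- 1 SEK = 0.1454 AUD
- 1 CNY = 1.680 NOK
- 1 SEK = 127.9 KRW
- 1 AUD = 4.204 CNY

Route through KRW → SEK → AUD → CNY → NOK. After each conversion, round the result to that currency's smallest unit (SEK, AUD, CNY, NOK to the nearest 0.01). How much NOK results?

NOK 109,998.40

KRW 13,700,000 ÷ 127.9 = SEK 107,114.93
SEK 107,114.93 × 0.1454 = AUD 15,574.51
AUD 15,574.51 × 4.204 = CNY 65,475.24
CNY 65,475.24 × 1.680 = NOK 109,998.40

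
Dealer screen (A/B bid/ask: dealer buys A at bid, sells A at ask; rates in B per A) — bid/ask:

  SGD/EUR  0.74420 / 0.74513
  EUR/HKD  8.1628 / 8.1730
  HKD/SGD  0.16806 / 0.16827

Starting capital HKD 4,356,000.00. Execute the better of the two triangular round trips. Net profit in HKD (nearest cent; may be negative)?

Net profit: HKD 91,142.56

Best loop HKD → SGD → EUR → HKD:
HKD 4,356,000.00 × 0.16806 (sell HKD at bid) = SGD 732,069.36
SGD 732,069.36 × 0.74420 (sell SGD at bid) = EUR 544,806.02
EUR 544,806.02 × 8.1628 (sell EUR at bid) = HKD 4,447,142.56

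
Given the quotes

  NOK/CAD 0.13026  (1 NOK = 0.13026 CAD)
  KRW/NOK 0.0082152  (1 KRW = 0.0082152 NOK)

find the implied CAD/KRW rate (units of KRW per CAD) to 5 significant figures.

1 CAD ÷ 0.13026 = 7.67695 NOK
7.67695 NOK ÷ 0.0082152 = 934.482 KRW

CAD/KRW = 934.48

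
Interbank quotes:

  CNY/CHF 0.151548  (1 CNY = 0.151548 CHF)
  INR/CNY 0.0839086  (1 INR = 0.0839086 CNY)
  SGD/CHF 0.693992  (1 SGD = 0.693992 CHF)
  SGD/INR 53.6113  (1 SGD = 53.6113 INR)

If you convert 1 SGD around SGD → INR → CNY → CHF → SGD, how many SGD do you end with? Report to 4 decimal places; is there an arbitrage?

Around SGD → INR → CNY → CHF → SGD: 1 × 53.6113 × 0.0839086 × 0.151548 ÷ 0.693992 = 0.982333
Product < 1; profitable direction is SGD → CHF → CNY → INR → SGD.

0.9823 (arbitrage exists)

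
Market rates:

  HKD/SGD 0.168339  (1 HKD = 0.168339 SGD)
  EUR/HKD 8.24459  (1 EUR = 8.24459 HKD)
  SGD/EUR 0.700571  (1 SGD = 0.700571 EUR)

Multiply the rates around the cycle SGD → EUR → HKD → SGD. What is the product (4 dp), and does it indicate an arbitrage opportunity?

0.9723 (arbitrage exists)

Around SGD → EUR → HKD → SGD: 1 × 0.700571 × 8.24459 × 0.168339 = 0.972313
Product < 1; profitable direction is SGD → HKD → EUR → SGD.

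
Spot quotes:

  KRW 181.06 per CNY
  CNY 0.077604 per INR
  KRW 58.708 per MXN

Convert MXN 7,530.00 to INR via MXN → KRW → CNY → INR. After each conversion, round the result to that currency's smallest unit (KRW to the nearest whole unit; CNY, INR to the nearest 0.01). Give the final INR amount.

MXN 7,530.00 × 58.708 = KRW 442,071
KRW 442,071 ÷ 181.06 = CNY 2,441.57
CNY 2,441.57 ÷ 0.077604 = INR 31,461.91

INR 31,461.91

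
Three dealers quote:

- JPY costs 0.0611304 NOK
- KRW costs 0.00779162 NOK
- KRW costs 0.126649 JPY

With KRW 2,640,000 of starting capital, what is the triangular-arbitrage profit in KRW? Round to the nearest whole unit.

Profitable loop is KRW → NOK → JPY → KRW:
KRW 2,640,000 × 0.00779162 = NOK 20,569.88
NOK 20,569.88 ÷ 0.0611304 = JPY 336,492
JPY 336,492 ÷ 0.126649 = KRW 2,656,885
Profit = KRW 2,656,885 − KRW 2,640,000

Profit: KRW 16,885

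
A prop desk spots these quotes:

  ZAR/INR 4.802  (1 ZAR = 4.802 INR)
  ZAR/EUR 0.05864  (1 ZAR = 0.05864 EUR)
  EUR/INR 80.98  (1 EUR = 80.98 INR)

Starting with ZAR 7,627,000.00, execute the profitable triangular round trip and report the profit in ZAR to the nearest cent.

Profit: ZAR 85,659.67

Profitable loop is ZAR → INR → EUR → ZAR:
ZAR 7,627,000.00 × 4.802 = INR 36,624,854.00
INR 36,624,854.00 ÷ 80.98 = EUR 452,270.36
EUR 452,270.36 ÷ 0.05864 = ZAR 7,712,659.67
Profit = ZAR 7,712,659.67 − ZAR 7,627,000.00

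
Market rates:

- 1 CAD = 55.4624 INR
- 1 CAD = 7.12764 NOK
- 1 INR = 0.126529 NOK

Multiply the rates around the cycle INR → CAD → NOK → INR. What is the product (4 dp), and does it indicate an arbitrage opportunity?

1.0157 (arbitrage exists)

Around INR → CAD → NOK → INR: 1 ÷ 55.4624 × 7.12764 ÷ 0.126529 = 1.015680
Product > 1; profitable direction is INR → CAD → NOK → INR.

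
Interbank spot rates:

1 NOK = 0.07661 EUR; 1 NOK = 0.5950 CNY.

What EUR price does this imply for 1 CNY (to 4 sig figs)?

1 CNY ÷ 0.5950 = 1.68067 NOK
1.68067 NOK × 0.07661 = 0.128756 EUR

CNY/EUR = 0.1288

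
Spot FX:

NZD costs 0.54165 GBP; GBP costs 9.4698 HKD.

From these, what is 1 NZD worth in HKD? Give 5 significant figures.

NZD/HKD = 5.1293

1 NZD × 0.54165 = 0.54165 GBP
0.54165 GBP × 9.4698 = 5.12932 HKD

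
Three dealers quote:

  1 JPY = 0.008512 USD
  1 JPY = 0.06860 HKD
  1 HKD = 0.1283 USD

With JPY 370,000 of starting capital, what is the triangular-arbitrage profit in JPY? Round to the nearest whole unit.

Profit: JPY 12,579

Profitable loop is JPY → HKD → USD → JPY:
JPY 370,000 × 0.06860 = HKD 25,382.00
HKD 25,382.00 × 0.1283 = USD 3,256.51
USD 3,256.51 ÷ 0.008512 = JPY 382,579
Profit = JPY 382,579 − JPY 370,000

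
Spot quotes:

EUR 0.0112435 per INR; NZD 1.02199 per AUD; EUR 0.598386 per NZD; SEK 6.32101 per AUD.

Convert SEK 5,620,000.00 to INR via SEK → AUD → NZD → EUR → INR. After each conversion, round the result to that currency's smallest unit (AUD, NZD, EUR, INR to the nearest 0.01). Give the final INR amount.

SEK 5,620,000.00 ÷ 6.32101 = AUD 889,098.42
AUD 889,098.42 × 1.02199 = NZD 908,649.69
NZD 908,649.69 × 0.598386 = EUR 543,723.25
EUR 543,723.25 ÷ 0.0112435 = INR 48,358,896.25

INR 48,358,896.25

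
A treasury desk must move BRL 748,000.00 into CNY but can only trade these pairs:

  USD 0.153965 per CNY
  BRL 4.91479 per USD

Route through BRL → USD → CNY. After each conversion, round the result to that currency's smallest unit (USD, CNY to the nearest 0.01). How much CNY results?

BRL 748,000.00 ÷ 4.91479 = USD 152,193.68
USD 152,193.68 ÷ 0.153965 = CNY 988,495.31

CNY 988,495.31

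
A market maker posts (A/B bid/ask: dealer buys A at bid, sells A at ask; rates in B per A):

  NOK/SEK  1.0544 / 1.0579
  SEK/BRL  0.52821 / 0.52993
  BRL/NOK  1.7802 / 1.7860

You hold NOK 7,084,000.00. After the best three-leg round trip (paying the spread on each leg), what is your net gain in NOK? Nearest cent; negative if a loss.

Best loop NOK → BRL → SEK → NOK:
NOK 7,084,000.00 ÷ 1.7860 (buy BRL at ask) = BRL 3,966,405.38
BRL 3,966,405.38 ÷ 0.52993 (buy SEK at ask) = SEK 7,484,772.28
SEK 7,484,772.28 ÷ 1.0579 (buy NOK at ask) = NOK 7,075,122.68

Net result: NOK -8,877.32 (no profitable arbitrage after spreads)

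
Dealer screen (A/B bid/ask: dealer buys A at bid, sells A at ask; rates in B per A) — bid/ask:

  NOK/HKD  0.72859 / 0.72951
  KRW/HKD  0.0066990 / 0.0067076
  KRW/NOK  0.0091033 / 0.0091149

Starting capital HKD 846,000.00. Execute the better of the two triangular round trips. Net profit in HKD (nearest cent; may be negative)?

Best loop HKD → NOK → KRW → HKD:
HKD 846,000.00 ÷ 0.72951 (buy NOK at ask) = NOK 1,159,682.53
NOK 1,159,682.53 ÷ 0.0091149 (buy KRW at ask) = KRW 127,229,320
KRW 127,229,320 × 0.0066990 (sell KRW at bid) = HKD 852,309.21

Net profit: HKD 6,309.21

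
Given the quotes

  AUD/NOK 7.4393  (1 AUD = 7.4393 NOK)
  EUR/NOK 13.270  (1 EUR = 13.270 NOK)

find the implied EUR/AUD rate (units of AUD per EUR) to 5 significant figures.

1 EUR × 13.270 = 13.27 NOK
13.27 NOK ÷ 7.4393 = 1.78377 AUD

EUR/AUD = 1.7838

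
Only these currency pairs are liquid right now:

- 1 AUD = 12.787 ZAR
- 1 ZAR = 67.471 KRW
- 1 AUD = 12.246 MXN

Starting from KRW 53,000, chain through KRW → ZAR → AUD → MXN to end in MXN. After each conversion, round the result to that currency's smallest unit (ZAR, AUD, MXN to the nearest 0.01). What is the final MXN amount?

MXN 752.27

KRW 53,000 ÷ 67.471 = ZAR 785.52
ZAR 785.52 ÷ 12.787 = AUD 61.43
AUD 61.43 × 12.246 = MXN 752.27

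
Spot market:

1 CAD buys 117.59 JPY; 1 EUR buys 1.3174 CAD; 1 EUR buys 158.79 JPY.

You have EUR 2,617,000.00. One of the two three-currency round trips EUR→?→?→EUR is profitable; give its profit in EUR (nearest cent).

Profitable loop is EUR → JPY → CAD → EUR:
EUR 2,617,000.00 × 158.79 = JPY 415,553,430
JPY 415,553,430 ÷ 117.59 = CAD 3,533,918.11
CAD 3,533,918.11 ÷ 1.3174 = EUR 2,682,494.39
Profit = EUR 2,682,494.39 − EUR 2,617,000.00

Profit: EUR 65,494.39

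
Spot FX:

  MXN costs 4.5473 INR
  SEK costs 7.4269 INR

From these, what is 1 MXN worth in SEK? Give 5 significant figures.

1 MXN × 4.5473 = 4.5473 INR
4.5473 INR ÷ 7.4269 = 0.612274 SEK

MXN/SEK = 0.61227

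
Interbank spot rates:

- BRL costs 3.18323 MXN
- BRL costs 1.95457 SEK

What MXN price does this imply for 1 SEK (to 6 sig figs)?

1 SEK ÷ 1.95457 = 0.511621 BRL
0.511621 BRL × 3.18323 = 1.62861 MXN

SEK/MXN = 1.62861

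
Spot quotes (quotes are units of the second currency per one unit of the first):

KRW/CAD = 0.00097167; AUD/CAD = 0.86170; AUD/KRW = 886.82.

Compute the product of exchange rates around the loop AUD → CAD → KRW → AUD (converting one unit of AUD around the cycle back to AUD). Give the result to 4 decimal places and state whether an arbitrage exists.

1.0000 (no arbitrage)

Around AUD → CAD → KRW → AUD: 1 × 0.86170 ÷ 0.00097167 ÷ 886.82 = 1.000004
Product ≈ 1 (deviation 0.000%, within rounding noise).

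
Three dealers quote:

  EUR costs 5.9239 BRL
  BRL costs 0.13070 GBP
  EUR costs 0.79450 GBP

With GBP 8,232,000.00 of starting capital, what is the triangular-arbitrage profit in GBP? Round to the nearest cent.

Profitable loop is GBP → BRL → EUR → GBP:
GBP 8,232,000.00 ÷ 0.13070 = BRL 62,983,932.67
BRL 62,983,932.67 ÷ 5.9239 = EUR 10,632,173.51
EUR 10,632,173.51 × 0.79450 = GBP 8,447,261.86
Profit = GBP 8,447,261.86 − GBP 8,232,000.00

Profit: GBP 215,261.86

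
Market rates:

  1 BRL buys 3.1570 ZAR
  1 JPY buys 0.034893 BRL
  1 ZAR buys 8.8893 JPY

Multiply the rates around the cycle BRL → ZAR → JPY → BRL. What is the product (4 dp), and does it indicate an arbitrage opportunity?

Around BRL → ZAR → JPY → BRL: 1 × 3.1570 × 8.8893 × 0.034893 = 0.979220
Product < 1; profitable direction is BRL → JPY → ZAR → BRL.

0.9792 (arbitrage exists)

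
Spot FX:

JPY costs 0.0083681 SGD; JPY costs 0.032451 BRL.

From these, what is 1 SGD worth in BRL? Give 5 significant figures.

SGD/BRL = 3.8779

1 SGD ÷ 0.0083681 = 119.501 JPY
119.501 JPY × 0.032451 = 3.87794 BRL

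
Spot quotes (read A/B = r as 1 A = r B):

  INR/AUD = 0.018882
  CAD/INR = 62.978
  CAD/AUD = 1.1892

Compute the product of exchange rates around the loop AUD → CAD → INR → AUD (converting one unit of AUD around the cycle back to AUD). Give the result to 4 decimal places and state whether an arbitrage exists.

1.0000 (no arbitrage)

Around AUD → CAD → INR → AUD: 1 ÷ 1.1892 × 62.978 × 0.018882 = 0.999958
Product ≈ 1 (deviation 0.004%, within rounding noise).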